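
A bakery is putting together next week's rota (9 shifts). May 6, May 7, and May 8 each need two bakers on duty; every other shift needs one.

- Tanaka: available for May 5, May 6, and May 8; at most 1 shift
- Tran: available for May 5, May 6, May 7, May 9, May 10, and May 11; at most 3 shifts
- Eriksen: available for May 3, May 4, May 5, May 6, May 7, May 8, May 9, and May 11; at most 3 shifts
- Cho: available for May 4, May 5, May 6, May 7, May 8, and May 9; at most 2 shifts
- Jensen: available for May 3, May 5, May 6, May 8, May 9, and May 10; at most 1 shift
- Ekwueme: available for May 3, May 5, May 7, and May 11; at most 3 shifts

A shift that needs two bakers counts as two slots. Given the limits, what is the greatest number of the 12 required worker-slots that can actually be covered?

Total capacity across all bakers is 1+3+3+2+1+3 = 13, and 12 slots are needed, so at most 12 can be filled.
An assignment achieving 12: May 3→Eriksen, May 4→Eriksen, May 5→Ekwueme, May 6→Cho+Jensen, May 7→Tran+Ekwueme, May 8→Tanaka+Eriksen, May 9→Cho, May 10→Tran, May 11→Tran.
Loads: Tanaka 1/1, Tran 3/3, Eriksen 3/3, Cho 2/2, Jensen 1/1, Ekwueme 2/3.

12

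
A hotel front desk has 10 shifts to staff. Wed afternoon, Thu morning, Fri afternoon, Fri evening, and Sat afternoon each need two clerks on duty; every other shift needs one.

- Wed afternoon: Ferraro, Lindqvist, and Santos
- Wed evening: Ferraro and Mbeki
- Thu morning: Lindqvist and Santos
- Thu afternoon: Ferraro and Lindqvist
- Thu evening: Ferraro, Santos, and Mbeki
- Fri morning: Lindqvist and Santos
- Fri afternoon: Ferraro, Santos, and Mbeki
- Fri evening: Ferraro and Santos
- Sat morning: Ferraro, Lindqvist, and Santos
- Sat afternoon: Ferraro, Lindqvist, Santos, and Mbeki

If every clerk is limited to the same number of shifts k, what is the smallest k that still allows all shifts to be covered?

4

With 4 clerks and 15 worker-slots to fill, someone must work at least ⌈15/4⌉ = 4 shifts, so k ≥ 4.
k = 4 works: Wed afternoon→Ferraro+Lindqvist, Wed evening→Ferraro, Thu morning→Lindqvist+Santos, Thu afternoon→Ferraro, Thu evening→Mbeki, Fri morning→Lindqvist, Fri afternoon→Santos+Mbeki, Fri evening→Ferraro+Santos, Sat morning→Lindqvist, Sat afternoon→Santos+Mbeki.
Loads: Ferraro 4, Lindqvist 4, Santos 4, Mbeki 3 — all ≤ 4.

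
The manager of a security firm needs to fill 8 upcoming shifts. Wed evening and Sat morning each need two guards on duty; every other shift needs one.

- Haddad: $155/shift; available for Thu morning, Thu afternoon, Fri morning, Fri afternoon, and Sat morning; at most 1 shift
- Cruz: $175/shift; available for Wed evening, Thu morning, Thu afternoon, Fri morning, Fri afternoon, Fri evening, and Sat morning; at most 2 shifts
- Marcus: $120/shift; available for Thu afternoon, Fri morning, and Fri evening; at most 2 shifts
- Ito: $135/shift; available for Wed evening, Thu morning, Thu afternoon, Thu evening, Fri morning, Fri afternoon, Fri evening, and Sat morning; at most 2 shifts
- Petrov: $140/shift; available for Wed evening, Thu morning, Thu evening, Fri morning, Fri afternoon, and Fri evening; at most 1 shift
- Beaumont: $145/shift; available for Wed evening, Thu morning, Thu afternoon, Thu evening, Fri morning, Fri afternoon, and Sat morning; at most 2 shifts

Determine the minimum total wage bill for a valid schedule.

$1445

Picking the cheapest available guard for each shift independently would cost $1320, but that ignores the shift limits.
An optimal schedule: Wed evening→Petrov+Beaumont, Thu morning→Haddad, Thu afternoon→Marcus, Thu evening→Ito, Fri morning→Marcus, Fri afternoon→Cruz, Fri evening→Cruz, Sat morning→Ito+Beaumont.
Total: 140 + 145 + 155 + 120 + 135 + 120 + 175 + 175 + 135 + 145 = $1445.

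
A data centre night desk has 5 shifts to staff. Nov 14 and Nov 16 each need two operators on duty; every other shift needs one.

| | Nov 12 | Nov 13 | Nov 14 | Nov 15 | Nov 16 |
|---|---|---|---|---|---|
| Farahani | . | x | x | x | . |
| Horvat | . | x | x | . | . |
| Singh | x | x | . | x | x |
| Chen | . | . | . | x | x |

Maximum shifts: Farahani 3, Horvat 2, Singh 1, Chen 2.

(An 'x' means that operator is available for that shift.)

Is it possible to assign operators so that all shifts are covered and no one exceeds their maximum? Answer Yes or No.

Total capacity is 8 and 7 slots are needed, so capacity alone doesn't rule it out.
Shifts {Nov 12, Nov 16} need 3 worker-slots in total, but the operators available for any of those shifts (Singh and Chen) can supply at most 2 among them. So no valid schedule exists.

No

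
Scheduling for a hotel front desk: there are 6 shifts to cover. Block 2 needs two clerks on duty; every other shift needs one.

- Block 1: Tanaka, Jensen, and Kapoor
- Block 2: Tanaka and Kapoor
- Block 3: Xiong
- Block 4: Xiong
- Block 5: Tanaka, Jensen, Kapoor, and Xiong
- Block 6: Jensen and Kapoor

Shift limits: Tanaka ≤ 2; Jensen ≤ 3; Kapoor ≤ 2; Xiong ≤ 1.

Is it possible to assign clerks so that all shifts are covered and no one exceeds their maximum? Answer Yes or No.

Total capacity is 8 and 7 slots are needed, so capacity alone doesn't rule it out.
Shifts {Block 3, Block 4} need 2 worker-slots in total, but the clerks available for any of those shifts (Xiong) can supply at most 1 among them. So no valid schedule exists.

No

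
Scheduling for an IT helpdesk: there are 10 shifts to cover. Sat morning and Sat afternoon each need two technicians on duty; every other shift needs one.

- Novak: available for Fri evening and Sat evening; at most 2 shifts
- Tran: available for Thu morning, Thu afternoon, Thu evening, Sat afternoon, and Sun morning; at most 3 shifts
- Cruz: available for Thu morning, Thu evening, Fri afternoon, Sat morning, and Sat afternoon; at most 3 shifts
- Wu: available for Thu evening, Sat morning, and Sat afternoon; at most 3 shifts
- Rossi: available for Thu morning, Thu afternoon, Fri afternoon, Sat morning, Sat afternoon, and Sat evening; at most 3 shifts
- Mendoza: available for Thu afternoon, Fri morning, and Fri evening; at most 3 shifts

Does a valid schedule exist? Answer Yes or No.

Yes

Fri morning can only be covered by Mendoza, so that assignment is forced.
Sun morning can only be covered by Tran, so that assignment is forced.
One valid schedule: Thu morning→Tran, Thu afternoon→Tran, Thu evening→Cruz, Fri morning→Mendoza, Fri afternoon→Cruz, Fri evening→Novak, Sat morning→Cruz+Wu, Sat afternoon→Wu+Rossi, Sat evening→Novak, Sun morning→Tran.
Loads: Novak 2/2, Tran 3/3, Cruz 3/3, Wu 2/3, Rossi 1/3, Mendoza 1/3 — all within limits.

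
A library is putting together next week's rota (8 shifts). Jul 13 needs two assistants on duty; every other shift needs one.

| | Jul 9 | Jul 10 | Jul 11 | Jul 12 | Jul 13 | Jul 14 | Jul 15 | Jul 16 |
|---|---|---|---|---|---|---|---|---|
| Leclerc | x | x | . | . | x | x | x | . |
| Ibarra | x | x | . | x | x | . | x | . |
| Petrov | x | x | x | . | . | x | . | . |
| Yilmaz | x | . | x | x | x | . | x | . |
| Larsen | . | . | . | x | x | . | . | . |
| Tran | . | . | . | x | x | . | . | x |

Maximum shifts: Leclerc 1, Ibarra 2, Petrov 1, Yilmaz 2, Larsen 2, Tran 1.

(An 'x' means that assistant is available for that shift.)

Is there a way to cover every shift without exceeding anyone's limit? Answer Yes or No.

Jul 16 can only be covered by Tran, so that assignment is forced.
One valid schedule: Jul 9→Yilmaz, Jul 10→Ibarra, Jul 11→Petrov, Jul 12→Larsen, Jul 13→Yilmaz+Larsen, Jul 14→Leclerc, Jul 15→Ibarra, Jul 16→Tran.
Loads: Leclerc 1/1, Ibarra 2/2, Petrov 1/1, Yilmaz 2/2, Larsen 2/2, Tran 1/1 — all within limits.

Yes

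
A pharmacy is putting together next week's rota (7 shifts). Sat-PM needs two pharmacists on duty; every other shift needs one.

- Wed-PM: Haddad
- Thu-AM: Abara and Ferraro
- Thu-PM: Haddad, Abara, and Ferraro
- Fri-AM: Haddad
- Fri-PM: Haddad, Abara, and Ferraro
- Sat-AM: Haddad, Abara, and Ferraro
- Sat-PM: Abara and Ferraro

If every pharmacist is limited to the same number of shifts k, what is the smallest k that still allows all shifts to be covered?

With 3 pharmacists and 8 worker-slots to fill, someone must work at least ⌈8/3⌉ = 3 shifts, so k ≥ 3.
k = 3 works: Wed-PM→Haddad, Thu-AM→Abara, Thu-PM→Haddad, Fri-AM→Haddad, Fri-PM→Abara, Sat-AM→Ferraro, Sat-PM→Abara+Ferraro.
Loads: Haddad 3, Abara 3, Ferraro 2 — all ≤ 3.

3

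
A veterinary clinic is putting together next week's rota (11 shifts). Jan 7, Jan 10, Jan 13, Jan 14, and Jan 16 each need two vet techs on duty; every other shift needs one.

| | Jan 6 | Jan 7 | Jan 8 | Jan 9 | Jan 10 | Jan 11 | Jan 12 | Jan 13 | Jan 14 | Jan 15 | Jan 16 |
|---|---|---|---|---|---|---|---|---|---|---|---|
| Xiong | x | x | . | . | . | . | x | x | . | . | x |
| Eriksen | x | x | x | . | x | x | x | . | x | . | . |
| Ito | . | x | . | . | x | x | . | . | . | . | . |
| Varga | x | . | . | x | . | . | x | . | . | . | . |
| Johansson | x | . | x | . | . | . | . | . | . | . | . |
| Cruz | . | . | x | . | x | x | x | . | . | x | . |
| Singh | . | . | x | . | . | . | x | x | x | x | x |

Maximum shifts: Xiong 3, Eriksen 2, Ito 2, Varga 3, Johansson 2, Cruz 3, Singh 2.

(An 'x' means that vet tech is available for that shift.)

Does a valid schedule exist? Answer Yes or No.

No

Total capacity is 17 and 16 slots are needed, so capacity alone doesn't rule it out.
Shifts {Jan 13, Jan 14, Jan 16} need 6 worker-slots in total, but the vet techs available for any of those shifts (Xiong, Eriksen, and Singh) can supply at most 5 among them. So no valid schedule exists.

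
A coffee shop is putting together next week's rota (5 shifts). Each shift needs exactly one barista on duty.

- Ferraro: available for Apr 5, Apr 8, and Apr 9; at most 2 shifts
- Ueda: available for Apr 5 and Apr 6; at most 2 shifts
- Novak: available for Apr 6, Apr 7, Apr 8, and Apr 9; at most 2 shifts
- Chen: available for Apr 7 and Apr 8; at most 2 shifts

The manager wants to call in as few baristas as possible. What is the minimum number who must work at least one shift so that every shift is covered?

5 slots to fill and no one can take more than 2, so at least ⌈5/2⌉ = 3 baristas are needed.
Ferraro, Ueda, and Novak alone can cover everything: Apr 5→Ferraro, Apr 6→Ueda, Apr 7→Novak, Apr 8→Ferraro, Apr 9→Novak.

3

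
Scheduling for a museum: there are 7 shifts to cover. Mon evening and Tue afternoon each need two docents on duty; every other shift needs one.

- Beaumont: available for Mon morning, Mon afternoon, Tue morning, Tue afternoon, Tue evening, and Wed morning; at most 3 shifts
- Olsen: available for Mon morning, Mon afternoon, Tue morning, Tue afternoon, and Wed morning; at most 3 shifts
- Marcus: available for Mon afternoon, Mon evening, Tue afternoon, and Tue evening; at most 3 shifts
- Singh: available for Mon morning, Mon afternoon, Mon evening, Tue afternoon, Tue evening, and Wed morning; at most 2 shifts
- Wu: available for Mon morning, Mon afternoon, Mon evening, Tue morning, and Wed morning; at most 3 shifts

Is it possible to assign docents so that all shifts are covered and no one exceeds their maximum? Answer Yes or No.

Yes

One valid schedule: Mon morning→Beaumont, Mon afternoon→Olsen, Mon evening→Marcus+Singh, Tue morning→Beaumont, Tue afternoon→Olsen+Marcus, Tue evening→Beaumont, Wed morning→Olsen.
Loads: Beaumont 3/3, Olsen 3/3, Marcus 2/3, Singh 1/2, Wu 0/3 — all within limits.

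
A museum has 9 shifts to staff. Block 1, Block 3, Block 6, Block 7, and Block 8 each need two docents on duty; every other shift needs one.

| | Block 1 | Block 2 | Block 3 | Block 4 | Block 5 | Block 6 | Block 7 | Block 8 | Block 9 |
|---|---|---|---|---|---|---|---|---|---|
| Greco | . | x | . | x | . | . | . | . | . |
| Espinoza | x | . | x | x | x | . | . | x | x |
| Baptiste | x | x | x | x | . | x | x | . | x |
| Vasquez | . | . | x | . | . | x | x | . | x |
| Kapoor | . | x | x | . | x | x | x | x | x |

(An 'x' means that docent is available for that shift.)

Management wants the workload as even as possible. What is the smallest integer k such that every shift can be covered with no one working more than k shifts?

With 5 docents and 14 worker-slots to fill, someone must work at least ⌈14/5⌉ = 3 shifts, so k ≥ 3.
k = 3 works: Block 1→Espinoza+Baptiste, Block 2→Greco, Block 3→Vasquez+Kapoor, Block 4→Greco, Block 5→Espinoza, Block 6→Baptiste+Vasquez, Block 7→Baptiste+Vasquez, Block 8→Espinoza+Kapoor, Block 9→Kapoor.
Loads: Greco 2, Espinoza 3, Baptiste 3, Vasquez 3, Kapoor 3 — all ≤ 3.

3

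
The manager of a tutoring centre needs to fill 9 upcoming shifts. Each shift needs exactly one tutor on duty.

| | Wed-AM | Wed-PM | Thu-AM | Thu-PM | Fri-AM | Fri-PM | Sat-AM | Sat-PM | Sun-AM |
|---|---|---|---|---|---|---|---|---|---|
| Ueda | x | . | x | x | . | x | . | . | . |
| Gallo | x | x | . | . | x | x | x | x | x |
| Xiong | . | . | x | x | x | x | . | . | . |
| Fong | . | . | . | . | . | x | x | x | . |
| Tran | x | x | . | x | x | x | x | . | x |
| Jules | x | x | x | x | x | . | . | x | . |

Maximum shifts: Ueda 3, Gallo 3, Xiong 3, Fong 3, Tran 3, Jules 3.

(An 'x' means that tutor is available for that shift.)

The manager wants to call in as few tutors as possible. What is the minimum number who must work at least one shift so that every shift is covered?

9 slots to fill and no one can take more than 3, so at least ⌈9/3⌉ = 3 tutors are needed.
Ueda, Gallo, and Fong alone can cover everything: Wed-AM→Ueda, Wed-PM→Gallo, Thu-AM→Ueda, Thu-PM→Ueda, Fri-AM→Gallo, Fri-PM→Fong, Sat-AM→Fong, Sat-PM→Fong, Sun-AM→Gallo.

3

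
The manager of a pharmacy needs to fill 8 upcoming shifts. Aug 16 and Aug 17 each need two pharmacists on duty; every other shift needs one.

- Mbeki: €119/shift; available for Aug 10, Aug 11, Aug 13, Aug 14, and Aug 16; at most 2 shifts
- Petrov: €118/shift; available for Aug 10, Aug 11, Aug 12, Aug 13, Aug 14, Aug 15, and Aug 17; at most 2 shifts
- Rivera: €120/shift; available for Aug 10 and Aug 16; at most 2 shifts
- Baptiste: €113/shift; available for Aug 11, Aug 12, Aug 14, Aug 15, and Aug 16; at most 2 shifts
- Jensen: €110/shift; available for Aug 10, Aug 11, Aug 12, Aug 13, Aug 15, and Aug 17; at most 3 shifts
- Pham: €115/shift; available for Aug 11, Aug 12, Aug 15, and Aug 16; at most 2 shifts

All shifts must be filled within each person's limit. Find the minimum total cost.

€1141

Aug 17 can only be covered by Petrov and Jensen, so that assignment is forced.
Picking the cheapest available pharmacist for each shift independently would cost €1119, but that ignores the shift limits.
An optimal schedule: Aug 10→Jensen, Aug 11→Petrov, Aug 12→Baptiste, Aug 13→Jensen, Aug 14→Baptiste, Aug 15→Pham, Aug 16→Pham+Mbeki, Aug 17→Jensen+Petrov.
Total: 110 + 118 + 113 + 110 + 113 + 115 + 115 + 119 + 110 + 118 = €1141.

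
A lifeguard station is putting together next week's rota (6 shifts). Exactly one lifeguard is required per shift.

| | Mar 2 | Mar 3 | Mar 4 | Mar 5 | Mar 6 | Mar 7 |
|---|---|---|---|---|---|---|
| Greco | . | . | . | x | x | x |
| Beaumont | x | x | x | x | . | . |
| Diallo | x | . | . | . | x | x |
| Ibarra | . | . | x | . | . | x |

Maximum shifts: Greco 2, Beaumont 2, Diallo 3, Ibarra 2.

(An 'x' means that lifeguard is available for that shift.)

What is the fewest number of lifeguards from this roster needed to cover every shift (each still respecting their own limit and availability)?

3

6 slots to fill and no one can take more than 3, so at least ⌈6/3⌉ = 2 lifeguards are needed.
Any 2 lifeguards together have capacity at most 3+2 = 5 < 6 slots, so 2 can never suffice.
Greco, Beaumont, and Diallo alone can cover everything: Mar 2→Diallo, Mar 3→Beaumont, Mar 4→Beaumont, Mar 5→Greco, Mar 6→Greco, Mar 7→Diallo.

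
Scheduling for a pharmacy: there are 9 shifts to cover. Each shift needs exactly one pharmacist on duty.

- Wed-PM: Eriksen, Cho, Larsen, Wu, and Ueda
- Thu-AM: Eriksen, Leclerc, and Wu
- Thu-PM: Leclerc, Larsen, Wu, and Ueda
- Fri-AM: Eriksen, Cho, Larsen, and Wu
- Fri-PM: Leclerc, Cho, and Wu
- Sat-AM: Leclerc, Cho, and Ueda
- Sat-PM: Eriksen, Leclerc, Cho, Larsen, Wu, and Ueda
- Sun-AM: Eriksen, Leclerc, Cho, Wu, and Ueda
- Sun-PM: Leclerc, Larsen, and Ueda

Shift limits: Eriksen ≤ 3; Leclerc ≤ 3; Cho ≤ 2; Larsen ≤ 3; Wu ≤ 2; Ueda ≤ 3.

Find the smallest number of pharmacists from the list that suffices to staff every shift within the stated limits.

9 slots to fill and no one can take more than 3, so at least ⌈9/3⌉ = 3 pharmacists are needed.
Eriksen, Leclerc, and Larsen alone can cover everything: Wed-PM→Eriksen, Thu-AM→Eriksen, Thu-PM→Leclerc, Fri-AM→Larsen, Fri-PM→Leclerc, Sat-AM→Leclerc, Sat-PM→Larsen, Sun-AM→Eriksen, Sun-PM→Larsen.

3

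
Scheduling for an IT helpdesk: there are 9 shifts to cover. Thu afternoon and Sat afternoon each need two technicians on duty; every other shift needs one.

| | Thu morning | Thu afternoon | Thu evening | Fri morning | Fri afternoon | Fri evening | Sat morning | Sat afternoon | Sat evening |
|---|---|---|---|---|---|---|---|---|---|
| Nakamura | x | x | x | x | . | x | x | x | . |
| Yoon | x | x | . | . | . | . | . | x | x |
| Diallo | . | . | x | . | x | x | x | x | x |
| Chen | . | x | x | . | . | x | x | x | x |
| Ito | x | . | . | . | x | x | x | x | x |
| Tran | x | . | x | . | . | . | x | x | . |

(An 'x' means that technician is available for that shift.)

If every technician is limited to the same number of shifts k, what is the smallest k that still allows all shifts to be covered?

2

With 6 technicians and 11 worker-slots to fill, someone must work at least ⌈11/6⌉ = 2 shifts, so k ≥ 2.
k = 2 works: Thu morning→Yoon, Thu afternoon→Nakamura+Yoon, Thu evening→Diallo, Fri morning→Nakamura, Fri afternoon→Diallo, Fri evening→Chen, Sat morning→Ito, Sat afternoon→Ito+Tran, Sat evening→Chen.
Loads: Nakamura 2, Yoon 2, Diallo 2, Chen 2, Ito 2, Tran 1 — all ≤ 2.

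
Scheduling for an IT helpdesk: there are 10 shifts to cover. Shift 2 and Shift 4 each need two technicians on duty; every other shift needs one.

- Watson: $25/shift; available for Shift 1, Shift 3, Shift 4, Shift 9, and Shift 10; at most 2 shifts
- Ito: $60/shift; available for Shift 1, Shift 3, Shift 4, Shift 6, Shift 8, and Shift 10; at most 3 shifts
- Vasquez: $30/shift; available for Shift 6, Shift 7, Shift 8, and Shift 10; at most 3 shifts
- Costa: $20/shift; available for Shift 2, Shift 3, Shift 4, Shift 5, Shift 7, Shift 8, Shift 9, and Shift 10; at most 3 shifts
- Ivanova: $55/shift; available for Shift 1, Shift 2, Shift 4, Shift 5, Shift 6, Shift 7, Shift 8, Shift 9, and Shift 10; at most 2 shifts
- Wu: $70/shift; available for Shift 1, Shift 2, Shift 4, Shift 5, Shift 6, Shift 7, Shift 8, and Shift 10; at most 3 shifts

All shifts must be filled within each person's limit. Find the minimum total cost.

$430

Picking the cheapest available technician for each shift independently would cost $295, but that ignores the shift limits.
An optimal schedule: Shift 1→Watson, Shift 2→Costa+Ivanova, Shift 3→Costa, Shift 4→Ivanova+Ito, Shift 5→Costa, Shift 6→Vasquez, Shift 7→Vasquez, Shift 8→Vasquez, Shift 9→Watson, Shift 10→Ito.
Total: 25 + 20 + 55 + 20 + 55 + 60 + 20 + 30 + 30 + 30 + 25 + 60 = $430.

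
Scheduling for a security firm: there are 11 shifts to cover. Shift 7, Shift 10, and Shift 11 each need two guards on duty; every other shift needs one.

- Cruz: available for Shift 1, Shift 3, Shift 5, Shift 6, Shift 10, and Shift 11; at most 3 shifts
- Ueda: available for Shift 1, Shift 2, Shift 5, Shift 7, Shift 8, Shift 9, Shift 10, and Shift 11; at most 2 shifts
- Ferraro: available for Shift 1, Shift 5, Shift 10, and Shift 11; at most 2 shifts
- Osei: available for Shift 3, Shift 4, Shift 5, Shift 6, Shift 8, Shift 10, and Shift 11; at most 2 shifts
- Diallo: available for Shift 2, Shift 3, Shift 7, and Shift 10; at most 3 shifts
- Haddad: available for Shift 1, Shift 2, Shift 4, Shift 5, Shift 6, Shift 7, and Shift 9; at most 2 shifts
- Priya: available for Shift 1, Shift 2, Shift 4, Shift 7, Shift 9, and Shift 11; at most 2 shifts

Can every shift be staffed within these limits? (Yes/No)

Yes

One valid schedule: Shift 1→Cruz, Shift 2→Diallo, Shift 3→Cruz, Shift 4→Osei, Shift 5→Ferraro, Shift 6→Cruz, Shift 7→Diallo+Haddad, Shift 8→Ueda, Shift 9→Ueda, Shift 10→Ferraro+Diallo, Shift 11→Osei+Priya.
Loads: Cruz 3/3, Ueda 2/2, Ferraro 2/2, Osei 2/2, Diallo 3/3, Haddad 1/2, Priya 1/2 — all within limits.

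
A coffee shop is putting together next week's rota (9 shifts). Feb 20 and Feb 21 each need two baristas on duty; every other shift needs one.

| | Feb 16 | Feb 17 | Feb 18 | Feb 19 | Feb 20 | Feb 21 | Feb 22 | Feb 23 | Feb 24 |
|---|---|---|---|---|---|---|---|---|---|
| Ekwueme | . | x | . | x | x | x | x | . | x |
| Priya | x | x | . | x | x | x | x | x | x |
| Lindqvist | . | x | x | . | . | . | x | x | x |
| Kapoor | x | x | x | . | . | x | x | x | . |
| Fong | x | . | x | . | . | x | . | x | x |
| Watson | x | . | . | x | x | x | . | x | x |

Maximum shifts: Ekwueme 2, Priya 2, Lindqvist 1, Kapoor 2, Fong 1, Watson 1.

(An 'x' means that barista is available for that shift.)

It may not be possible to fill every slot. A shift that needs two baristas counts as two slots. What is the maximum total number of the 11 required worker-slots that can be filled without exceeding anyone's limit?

9

Total capacity across all baristas is 2+2+1+2+1+1 = 9, and 11 slots are needed, so at most 9 can be filled.
An assignment achieving 9: Feb 16→Priya, Feb 17→Kapoor, Feb 18→Lindqvist, Feb 19→Ekwueme, Feb 20→Ekwueme+Priya, Feb 21→Fong+Watson, Feb 22→Kapoor.
Loads: Ekwueme 2/2, Priya 2/2, Lindqvist 1/1, Kapoor 2/2, Fong 1/1, Watson 1/1.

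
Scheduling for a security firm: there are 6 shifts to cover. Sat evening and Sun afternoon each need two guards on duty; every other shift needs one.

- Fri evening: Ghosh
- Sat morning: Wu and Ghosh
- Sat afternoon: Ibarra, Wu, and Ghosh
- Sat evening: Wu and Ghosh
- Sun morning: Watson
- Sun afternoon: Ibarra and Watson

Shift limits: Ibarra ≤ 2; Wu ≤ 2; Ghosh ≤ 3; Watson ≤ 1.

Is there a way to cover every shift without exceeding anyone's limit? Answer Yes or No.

Total capacity is 8 and 8 slots are needed, so capacity alone doesn't rule it out.
Shifts {Sun morning, Sun afternoon} need 3 worker-slots in total, but the guards available for any of those shifts (Ibarra and Watson) can supply at most 2 among them. So no valid schedule exists.

No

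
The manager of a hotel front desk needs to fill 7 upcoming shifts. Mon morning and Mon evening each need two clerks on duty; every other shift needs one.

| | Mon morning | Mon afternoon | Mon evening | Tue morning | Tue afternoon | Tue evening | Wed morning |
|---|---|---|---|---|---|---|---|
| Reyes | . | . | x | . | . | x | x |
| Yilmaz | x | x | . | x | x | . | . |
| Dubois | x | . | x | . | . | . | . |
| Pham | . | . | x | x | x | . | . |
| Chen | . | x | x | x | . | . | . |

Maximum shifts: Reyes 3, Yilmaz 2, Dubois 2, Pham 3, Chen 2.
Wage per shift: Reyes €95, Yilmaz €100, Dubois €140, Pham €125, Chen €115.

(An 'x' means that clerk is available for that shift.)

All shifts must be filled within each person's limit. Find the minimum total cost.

Mon morning can only be covered by Yilmaz and Dubois, so that assignment is forced.
Tue evening can only be covered by Reyes, so that assignment is forced.
Wed morning can only be covered by Reyes, so that assignment is forced.
Picking the cheapest available clerk for each shift independently would cost €940, but that ignores the shift limits.
An optimal schedule: Mon morning→Yilmaz+Dubois, Mon afternoon→Yilmaz, Mon evening→Reyes+Chen, Tue morning→Chen, Tue afternoon→Pham, Tue evening→Reyes, Wed morning→Reyes.
Total: 100 + 140 + 100 + 95 + 115 + 115 + 125 + 95 + 95 = €980.

€980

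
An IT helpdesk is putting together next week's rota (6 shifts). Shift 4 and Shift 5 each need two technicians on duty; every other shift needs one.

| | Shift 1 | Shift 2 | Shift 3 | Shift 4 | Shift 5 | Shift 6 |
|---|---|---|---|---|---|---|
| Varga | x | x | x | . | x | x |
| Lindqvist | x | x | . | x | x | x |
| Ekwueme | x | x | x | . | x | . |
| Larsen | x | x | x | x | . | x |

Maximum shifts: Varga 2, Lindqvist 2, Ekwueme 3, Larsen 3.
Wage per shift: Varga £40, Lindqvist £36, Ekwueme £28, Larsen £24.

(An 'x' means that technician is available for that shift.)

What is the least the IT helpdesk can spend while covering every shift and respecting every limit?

£228

Shift 4 can only be covered by Lindqvist and Larsen, so that assignment is forced.
Picking the cheapest available technician for each shift independently would cost £220, but that ignores the shift limits.
An optimal schedule: Shift 1→Ekwueme, Shift 2→Ekwueme, Shift 3→Larsen, Shift 4→Larsen+Lindqvist, Shift 5→Ekwueme+Lindqvist, Shift 6→Larsen.
Total: 28 + 28 + 24 + 24 + 36 + 28 + 36 + 24 = £228.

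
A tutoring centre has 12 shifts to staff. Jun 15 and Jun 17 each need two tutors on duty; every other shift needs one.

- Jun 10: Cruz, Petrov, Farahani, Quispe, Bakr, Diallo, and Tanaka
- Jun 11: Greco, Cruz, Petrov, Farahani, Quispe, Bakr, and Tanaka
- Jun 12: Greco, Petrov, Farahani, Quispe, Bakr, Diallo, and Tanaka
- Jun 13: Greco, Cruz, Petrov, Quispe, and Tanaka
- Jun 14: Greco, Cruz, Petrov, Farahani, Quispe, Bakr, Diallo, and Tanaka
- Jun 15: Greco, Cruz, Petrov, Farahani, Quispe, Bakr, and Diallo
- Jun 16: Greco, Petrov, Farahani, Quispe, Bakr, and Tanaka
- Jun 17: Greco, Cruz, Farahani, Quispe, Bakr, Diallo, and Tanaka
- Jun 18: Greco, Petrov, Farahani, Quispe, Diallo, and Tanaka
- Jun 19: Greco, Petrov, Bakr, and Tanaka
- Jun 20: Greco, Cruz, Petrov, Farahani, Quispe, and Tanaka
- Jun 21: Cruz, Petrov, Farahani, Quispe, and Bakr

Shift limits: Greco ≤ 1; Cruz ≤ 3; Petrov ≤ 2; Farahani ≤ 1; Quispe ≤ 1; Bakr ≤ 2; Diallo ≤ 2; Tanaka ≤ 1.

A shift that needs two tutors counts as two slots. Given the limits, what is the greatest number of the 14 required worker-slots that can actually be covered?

Total capacity across all tutors is 1+3+2+1+1+2+2+1 = 13, and 14 slots are needed, so at most 13 can be filled.
An assignment achieving 13: Jun 10→Farahani, Jun 11→Quispe, Jun 12→Bakr, Jun 13→Cruz, Jun 15→Bakr+Diallo, Jun 16→Petrov, Jun 17→Diallo+Tanaka, Jun 18→Petrov, Jun 19→Greco, Jun 20→Cruz, Jun 21→Cruz.
Loads: Greco 1/1, Cruz 3/3, Petrov 2/2, Farahani 1/1, Quispe 1/1, Bakr 2/2, Diallo 2/2, Tanaka 1/1.

13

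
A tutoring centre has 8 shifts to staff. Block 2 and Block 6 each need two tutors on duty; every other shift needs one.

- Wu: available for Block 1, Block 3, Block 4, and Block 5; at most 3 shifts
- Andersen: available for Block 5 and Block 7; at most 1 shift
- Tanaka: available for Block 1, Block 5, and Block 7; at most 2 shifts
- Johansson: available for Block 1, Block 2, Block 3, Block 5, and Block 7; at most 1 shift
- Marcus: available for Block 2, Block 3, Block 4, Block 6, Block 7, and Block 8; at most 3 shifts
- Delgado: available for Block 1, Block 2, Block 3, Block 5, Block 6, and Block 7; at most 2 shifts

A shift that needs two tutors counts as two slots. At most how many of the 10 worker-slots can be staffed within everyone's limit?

10

Total capacity across all tutors is 3+1+2+1+3+2 = 12, and 10 slots are needed, so at most 10 can be filled.
An assignment achieving 10: Block 1→Wu, Block 2→Johansson+Marcus, Block 3→Wu, Block 4→Wu, Block 5→Andersen, Block 6→Marcus+Delgado, Block 7→Tanaka, Block 8→Marcus.
Loads: Wu 3/3, Andersen 1/1, Tanaka 1/2, Johansson 1/1, Marcus 3/3, Delgado 1/2.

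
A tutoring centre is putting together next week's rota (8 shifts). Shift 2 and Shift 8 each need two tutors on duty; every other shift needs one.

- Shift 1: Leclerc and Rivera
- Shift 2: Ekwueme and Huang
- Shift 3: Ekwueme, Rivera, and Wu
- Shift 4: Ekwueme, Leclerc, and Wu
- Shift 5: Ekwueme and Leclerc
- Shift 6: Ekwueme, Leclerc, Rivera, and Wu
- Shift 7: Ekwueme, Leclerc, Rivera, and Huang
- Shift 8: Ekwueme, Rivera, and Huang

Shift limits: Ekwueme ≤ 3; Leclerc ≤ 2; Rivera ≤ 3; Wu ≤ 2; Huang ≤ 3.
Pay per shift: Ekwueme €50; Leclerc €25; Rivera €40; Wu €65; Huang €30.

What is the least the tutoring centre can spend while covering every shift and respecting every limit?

€360

Shift 2 can only be covered by Ekwueme and Huang, so that assignment is forced.
Picking the cheapest available tutor for each shift independently would cost €315, but that ignores the shift limits.
An optimal schedule: Shift 1→Leclerc, Shift 2→Huang+Ekwueme, Shift 3→Rivera, Shift 4→Ekwueme, Shift 5→Leclerc, Shift 6→Rivera, Shift 7→Huang, Shift 8→Huang+Rivera.
Total: 25 + 30 + 50 + 40 + 50 + 25 + 40 + 30 + 30 + 40 = €360.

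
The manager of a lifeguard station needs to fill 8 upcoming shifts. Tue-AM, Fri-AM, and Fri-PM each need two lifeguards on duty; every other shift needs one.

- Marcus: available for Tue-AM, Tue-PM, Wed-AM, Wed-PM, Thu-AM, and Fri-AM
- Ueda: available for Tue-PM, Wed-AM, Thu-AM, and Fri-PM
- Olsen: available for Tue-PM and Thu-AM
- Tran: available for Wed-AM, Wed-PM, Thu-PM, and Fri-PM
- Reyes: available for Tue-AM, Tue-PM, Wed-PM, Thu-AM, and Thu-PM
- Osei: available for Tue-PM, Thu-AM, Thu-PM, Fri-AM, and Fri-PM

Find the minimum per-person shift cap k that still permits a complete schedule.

2

With 6 lifeguards and 11 worker-slots to fill, someone must work at least ⌈11/6⌉ = 2 shifts, so k ≥ 2.
k = 2 works: Tue-AM→Marcus+Reyes, Tue-PM→Olsen, Wed-AM→Ueda, Wed-PM→Tran, Thu-AM→Olsen, Thu-PM→Tran, Fri-AM→Marcus+Osei, Fri-PM→Ueda+Osei.
Loads: Marcus 2, Ueda 2, Olsen 2, Tran 2, Reyes 1, Osei 2 — all ≤ 2.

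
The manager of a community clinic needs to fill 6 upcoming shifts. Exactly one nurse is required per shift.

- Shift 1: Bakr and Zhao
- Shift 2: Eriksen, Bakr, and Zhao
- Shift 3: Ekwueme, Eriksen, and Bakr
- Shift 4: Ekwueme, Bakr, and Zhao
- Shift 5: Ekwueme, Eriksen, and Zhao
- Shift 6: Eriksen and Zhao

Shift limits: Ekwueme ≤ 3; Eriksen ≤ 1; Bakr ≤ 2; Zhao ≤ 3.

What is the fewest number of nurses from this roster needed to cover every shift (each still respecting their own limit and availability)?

6 slots to fill and no one can take more than 3, so at least ⌈6/3⌉ = 2 nurses are needed.
Ekwueme and Zhao alone can cover everything: Shift 1→Zhao, Shift 2→Zhao, Shift 3→Ekwueme, Shift 4→Ekwueme, Shift 5→Ekwueme, Shift 6→Zhao.

2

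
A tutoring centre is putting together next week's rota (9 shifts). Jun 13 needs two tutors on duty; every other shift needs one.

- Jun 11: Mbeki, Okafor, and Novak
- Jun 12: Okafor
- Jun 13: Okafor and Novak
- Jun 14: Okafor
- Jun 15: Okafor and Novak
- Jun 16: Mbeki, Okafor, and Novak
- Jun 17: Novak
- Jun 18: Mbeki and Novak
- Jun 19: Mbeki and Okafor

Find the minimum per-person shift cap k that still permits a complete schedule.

With 3 tutors and 10 worker-slots to fill, someone must work at least ⌈10/3⌉ = 4 shifts, so k ≥ 4.
k = 4 works: Jun 11→Mbeki, Jun 12→Okafor, Jun 13→Okafor+Novak, Jun 14→Okafor, Jun 15→Okafor, Jun 16→Mbeki, Jun 17→Novak, Jun 18→Mbeki, Jun 19→Mbeki.
Loads: Mbeki 4, Okafor 4, Novak 2 — all ≤ 4.

4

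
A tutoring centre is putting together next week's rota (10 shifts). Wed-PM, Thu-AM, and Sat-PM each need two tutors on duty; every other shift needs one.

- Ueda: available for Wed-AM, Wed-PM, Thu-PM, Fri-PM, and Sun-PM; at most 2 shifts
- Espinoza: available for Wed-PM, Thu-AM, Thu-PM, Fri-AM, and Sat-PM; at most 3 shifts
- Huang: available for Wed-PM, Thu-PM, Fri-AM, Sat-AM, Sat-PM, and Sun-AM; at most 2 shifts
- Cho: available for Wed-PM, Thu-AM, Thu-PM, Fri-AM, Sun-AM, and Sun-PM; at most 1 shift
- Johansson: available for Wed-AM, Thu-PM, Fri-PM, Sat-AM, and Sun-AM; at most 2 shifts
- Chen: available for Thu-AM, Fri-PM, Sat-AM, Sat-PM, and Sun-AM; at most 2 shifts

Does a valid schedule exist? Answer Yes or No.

No

Total capacity is 2+3+2+1+2+2 = 12 but 13 worker-slots are needed — infeasible.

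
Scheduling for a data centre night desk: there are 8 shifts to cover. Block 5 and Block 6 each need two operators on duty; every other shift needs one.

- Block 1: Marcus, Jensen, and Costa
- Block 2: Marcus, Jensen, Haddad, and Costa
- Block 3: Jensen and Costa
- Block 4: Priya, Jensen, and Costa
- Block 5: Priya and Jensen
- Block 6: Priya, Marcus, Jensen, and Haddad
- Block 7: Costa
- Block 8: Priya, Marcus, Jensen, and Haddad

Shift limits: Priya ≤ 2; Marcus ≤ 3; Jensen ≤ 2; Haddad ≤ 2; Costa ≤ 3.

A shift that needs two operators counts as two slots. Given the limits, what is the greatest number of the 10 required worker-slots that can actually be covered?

Total capacity across all operators is 2+3+2+2+3 = 12, and 10 slots are needed, so at most 10 can be filled.
An assignment achieving 10: Block 1→Marcus, Block 2→Marcus, Block 3→Jensen, Block 4→Priya, Block 5→Priya+Jensen, Block 6→Marcus+Haddad, Block 7→Costa, Block 8→Haddad.
Loads: Priya 2/2, Marcus 3/3, Jensen 2/2, Haddad 2/2, Costa 1/3.

10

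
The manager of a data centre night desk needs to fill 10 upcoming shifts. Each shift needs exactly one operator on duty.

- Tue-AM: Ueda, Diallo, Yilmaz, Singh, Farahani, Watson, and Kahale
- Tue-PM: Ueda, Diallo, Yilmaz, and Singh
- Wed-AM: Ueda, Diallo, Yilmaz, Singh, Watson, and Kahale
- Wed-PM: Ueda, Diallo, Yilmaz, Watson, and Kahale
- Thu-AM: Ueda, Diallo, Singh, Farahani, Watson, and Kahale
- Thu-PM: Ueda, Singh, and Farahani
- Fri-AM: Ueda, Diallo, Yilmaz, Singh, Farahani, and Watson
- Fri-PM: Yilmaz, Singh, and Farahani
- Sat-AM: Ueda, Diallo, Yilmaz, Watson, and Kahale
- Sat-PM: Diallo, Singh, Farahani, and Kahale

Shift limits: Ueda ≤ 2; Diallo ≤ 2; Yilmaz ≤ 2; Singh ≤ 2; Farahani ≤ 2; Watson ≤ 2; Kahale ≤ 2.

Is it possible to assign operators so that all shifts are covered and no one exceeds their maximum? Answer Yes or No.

One valid schedule: Tue-AM→Farahani, Tue-PM→Ueda, Wed-AM→Singh, Wed-PM→Diallo, Thu-AM→Singh, Thu-PM→Ueda, Fri-AM→Farahani, Fri-PM→Yilmaz, Sat-AM→Yilmaz, Sat-PM→Diallo.
Loads: Ueda 2/2, Diallo 2/2, Yilmaz 2/2, Singh 2/2, Farahani 2/2, Watson 0/2, Kahale 0/2 — all within limits.

Yes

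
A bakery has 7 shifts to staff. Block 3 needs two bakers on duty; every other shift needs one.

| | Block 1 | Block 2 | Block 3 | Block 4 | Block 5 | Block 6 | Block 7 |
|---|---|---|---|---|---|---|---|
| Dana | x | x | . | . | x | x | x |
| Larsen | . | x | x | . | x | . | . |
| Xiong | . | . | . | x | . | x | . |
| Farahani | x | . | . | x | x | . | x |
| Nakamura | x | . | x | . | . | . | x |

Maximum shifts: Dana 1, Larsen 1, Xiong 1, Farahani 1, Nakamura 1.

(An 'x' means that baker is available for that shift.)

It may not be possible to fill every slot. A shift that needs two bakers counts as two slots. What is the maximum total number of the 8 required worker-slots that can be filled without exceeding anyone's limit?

Total capacity across all bakers is 1+1+1+1+1 = 5, and 8 slots are needed, so at most 5 can be filled.
An assignment achieving 5: Block 1→Farahani, Block 2→Dana, Block 3→Larsen+Nakamura, Block 4→Xiong.
Loads: Dana 1/1, Larsen 1/1, Xiong 1/1, Farahani 1/1, Nakamura 1/1.

5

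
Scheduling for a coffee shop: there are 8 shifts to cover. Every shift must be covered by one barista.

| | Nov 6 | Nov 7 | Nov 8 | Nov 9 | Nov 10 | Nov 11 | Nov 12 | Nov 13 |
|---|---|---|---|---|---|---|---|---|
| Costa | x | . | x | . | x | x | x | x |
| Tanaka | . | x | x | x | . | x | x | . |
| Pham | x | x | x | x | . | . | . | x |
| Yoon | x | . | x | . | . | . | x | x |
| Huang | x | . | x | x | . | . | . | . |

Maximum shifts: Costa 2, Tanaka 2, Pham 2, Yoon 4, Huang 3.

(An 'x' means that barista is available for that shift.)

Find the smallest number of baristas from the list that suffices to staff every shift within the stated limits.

8 slots to fill and no one can take more than 4, so at least ⌈8/4⌉ = 2 baristas are needed.
Any 2 baristas together have capacity at most 4+3 = 7 < 8 slots, so 2 can never suffice.
Costa, Tanaka, and Yoon alone can cover everything: Nov 6→Yoon, Nov 7→Tanaka, Nov 8→Yoon, Nov 9→Tanaka, Nov 10→Costa, Nov 11→Costa, Nov 12→Yoon, Nov 13→Yoon.

3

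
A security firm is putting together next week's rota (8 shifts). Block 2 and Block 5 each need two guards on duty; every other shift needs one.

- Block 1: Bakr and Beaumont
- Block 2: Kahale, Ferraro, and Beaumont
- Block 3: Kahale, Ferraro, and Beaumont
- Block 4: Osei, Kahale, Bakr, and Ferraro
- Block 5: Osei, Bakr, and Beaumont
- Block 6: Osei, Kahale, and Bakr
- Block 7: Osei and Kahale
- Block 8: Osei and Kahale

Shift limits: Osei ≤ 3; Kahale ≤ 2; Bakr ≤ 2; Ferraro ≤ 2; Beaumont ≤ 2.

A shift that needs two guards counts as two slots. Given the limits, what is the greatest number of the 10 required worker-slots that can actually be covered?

10

Total capacity across all guards is 3+2+2+2+2 = 11, and 10 slots are needed, so at most 10 can be filled.
An assignment achieving 10: Block 1→Bakr, Block 2→Kahale+Ferraro, Block 3→Kahale, Block 4→Ferraro, Block 5→Osei+Beaumont, Block 6→Bakr, Block 7→Osei, Block 8→Osei.
Loads: Osei 3/3, Kahale 2/2, Bakr 2/2, Ferraro 2/2, Beaumont 1/2.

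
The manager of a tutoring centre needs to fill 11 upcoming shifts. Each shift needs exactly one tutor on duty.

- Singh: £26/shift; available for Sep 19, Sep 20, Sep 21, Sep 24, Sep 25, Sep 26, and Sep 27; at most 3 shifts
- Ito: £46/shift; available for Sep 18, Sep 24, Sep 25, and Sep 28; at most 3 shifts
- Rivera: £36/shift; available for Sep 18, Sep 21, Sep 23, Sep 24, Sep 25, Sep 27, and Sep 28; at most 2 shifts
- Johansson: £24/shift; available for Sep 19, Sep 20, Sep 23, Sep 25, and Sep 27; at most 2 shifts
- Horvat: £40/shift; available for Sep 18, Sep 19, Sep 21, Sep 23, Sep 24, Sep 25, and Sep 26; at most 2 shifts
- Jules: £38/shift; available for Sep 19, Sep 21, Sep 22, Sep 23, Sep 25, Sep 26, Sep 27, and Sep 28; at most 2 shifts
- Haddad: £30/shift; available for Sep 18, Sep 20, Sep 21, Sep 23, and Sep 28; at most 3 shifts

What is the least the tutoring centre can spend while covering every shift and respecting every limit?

£326

Sep 22 can only be covered by Jules, so that assignment is forced.
Picking the cheapest available tutor for each shift independently would cost £296, but that ignores the shift limits.
An optimal schedule: Sep 18→Haddad, Sep 19→Johansson, Sep 20→Johansson, Sep 21→Haddad, Sep 22→Jules, Sep 23→Rivera, Sep 24→Singh, Sep 25→Rivera, Sep 26→Singh, Sep 27→Singh, Sep 28→Haddad.
Total: 30 + 24 + 24 + 30 + 38 + 36 + 26 + 36 + 26 + 26 + 30 = £326.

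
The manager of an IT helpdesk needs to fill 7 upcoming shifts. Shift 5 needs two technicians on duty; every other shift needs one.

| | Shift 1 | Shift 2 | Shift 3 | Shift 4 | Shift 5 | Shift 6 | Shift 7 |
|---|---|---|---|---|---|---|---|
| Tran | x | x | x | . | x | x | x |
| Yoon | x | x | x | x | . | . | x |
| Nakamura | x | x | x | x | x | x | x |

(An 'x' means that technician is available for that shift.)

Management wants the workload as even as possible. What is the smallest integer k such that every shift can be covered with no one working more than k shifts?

3

With 3 technicians and 8 worker-slots to fill, someone must work at least ⌈8/3⌉ = 3 shifts, so k ≥ 3.
k = 3 works: Shift 1→Tran, Shift 2→Yoon, Shift 3→Yoon, Shift 4→Yoon, Shift 5→Tran+Nakamura, Shift 6→Tran, Shift 7→Nakamura.
Loads: Tran 3, Yoon 3, Nakamura 2 — all ≤ 3.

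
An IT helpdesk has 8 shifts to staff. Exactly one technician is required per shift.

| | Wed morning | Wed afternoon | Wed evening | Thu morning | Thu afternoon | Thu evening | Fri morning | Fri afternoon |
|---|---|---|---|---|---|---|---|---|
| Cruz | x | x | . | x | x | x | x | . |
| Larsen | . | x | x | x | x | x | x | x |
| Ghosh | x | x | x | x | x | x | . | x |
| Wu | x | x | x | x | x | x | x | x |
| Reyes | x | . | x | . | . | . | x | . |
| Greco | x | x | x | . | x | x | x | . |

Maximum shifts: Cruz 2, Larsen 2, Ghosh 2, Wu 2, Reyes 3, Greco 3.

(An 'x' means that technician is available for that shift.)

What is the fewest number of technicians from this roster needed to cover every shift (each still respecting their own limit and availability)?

8 slots to fill and no one can take more than 3, so at least ⌈8/3⌉ = 3 technicians are needed.
Larsen, Reyes, and Greco alone can cover everything: Wed morning→Reyes, Wed afternoon→Greco, Wed evening→Reyes, Thu morning→Larsen, Thu afternoon→Greco, Thu evening→Greco, Fri morning→Reyes, Fri afternoon→Larsen.

3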